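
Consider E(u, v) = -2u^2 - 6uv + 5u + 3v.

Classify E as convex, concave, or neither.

E is quadratic, so its Hessian is the constant matrix H = [[-4, -6], [-6, 0]].
det(H) = -36, tr(H) = -4.
det(H) < 0, so H is indefinite: neither convex nor concave.

neither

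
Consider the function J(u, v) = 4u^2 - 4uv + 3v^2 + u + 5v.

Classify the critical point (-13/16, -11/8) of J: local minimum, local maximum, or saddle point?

local minimum

The Hessian of J is constant: H = [[8, -4], [-4, 6]].
det(H) = 8·6 − (-4)² = 32.
det(H) > 0 and tr(H) = 14 > 0, so H is positive definite and the point is a local minimum.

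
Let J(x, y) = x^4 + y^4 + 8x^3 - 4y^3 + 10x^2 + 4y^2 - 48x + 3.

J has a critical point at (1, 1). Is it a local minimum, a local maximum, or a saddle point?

saddle point

The mixed partial ∂²J/∂x∂y is 0, so the Hessian at any point is diag(J_xx, J_yy) = diag(4(3x^2 + 12x + 5), 4(3y^2 - 6y + 2)).
At (1, 1): H = diag(80, -4).
The eigenvalues have opposite signs, so H is indefinite: a saddle point.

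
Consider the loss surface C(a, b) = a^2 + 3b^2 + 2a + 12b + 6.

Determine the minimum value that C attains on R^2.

-7

C(a,b) separates as P(a) + Q(b) + 6, so its minimum is min P + min Q + 6.
P'(a) = 2a + 2 vanishes at a ∈ {-1}; Q'(b) = 6b + 12 vanishes at b ∈ {-2}.
Local minima of P (where P''>0): P(-1)=-1. Local minima of Q: Q(-2)=-12.
So the global minimum of C is P(-1) + Q(-2) + 6 = -1 − 12 + 6 = -7, attained at (-1, -2).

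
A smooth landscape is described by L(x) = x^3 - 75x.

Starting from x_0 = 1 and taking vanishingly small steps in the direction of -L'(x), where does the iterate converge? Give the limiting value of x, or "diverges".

L'(x) = 3(x - 5)(x + 5), so L'(1) = -72.
Gradient descent moves in the -L' direction, i.e. x is increasing.
The nearest critical point in that direction is x = 5, where L'' = 30 > 0 (a local minimum). The iterate converges there.

5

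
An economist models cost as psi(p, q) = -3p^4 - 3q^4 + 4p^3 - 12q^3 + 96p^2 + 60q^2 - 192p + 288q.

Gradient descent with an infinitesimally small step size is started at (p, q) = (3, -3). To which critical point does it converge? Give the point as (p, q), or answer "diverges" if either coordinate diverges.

(1, -2)

psi is separable, so gradient descent decouples: p follows -∂psi/∂p, q follows -∂psi/∂q.
∂psi/∂p = -12(p - 4)(p - 1)(p + 4); at p=3 this is 168, so p decreases.
∂psi/∂q = -12(q - 3)(q + 2)(q + 4); at q=-3 this is -72, so q increases.
p converges to its nearest critical value 1 (a local min of the p-part); q converges to -2. The iterate converges to (1, -2).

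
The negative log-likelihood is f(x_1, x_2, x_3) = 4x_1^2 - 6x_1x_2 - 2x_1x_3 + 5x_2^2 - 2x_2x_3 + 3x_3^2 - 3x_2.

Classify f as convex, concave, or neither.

convex

f is quadratic, so its Hessian is the constant matrix H = [[8, -6, -2], [-6, 10, -2], [-2, -2, 6]].
Leading principal minors: 8, 44, 144.
All positive ⇒ H ≻ 0 ⇒ convex.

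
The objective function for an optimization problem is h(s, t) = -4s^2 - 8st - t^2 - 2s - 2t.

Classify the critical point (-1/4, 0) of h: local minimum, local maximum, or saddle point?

saddle point

The Hessian of h is constant: H = [[-8, -8], [-8, -2]].
det(H) = (-8)·(-2) − (-8)² = -48.
Since det(H) < 0, H is indefinite and the critical point is a saddle point.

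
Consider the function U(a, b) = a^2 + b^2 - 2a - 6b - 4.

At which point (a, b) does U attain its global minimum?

U(a,b) separates as P(a) + Q(b) − 4, so its minimum is min P + min Q − 4.
P'(a) = 2a - 2 vanishes at a ∈ {1}; Q'(b) = 2b - 6 vanishes at b ∈ {3}.
Local minima of P (where P''>0): P(1)=-1. Local minima of Q: Q(3)=-9.
So the global minimum of U is P(1) + Q(3) − 4 = -1 − 9 − 4 = -14, attained at (1, 3).

(1, 3)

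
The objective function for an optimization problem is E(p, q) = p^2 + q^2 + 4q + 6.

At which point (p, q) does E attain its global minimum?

E(p,q) separates as A(p) + B(q) + 6, so its minimum is min A + min B + 6.
A'(p) = 2p vanishes at p ∈ {0}; B'(q) = 2q + 4 vanishes at q ∈ {-2}.
Local minima of A (where A''>0): A(0)=0. Local minima of B: B(-2)=-4.
So the global minimum of E is A(0) + B(-2) + 6 = 0 − 4 + 6 = 2, attained at (0, -2).

(0, -2)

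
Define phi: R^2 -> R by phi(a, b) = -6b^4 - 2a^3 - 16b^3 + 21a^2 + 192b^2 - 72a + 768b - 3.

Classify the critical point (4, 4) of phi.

local maximum

The mixed partial ∂²phi/∂a∂b is 0, so the Hessian at any point is diag(phi_aa, phi_bb) = diag(6(-2a + 7), 24(-3b^2 - 4b + 16)).
At (4, 4): H = diag(-6, -1152).
Both eigenvalues are negative, so H is negative definite: a local maximum.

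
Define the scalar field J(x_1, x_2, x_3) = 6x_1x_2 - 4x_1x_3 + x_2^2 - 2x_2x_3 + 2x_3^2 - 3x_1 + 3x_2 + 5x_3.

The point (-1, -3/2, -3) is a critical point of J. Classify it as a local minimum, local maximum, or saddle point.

The Hessian is constant: H = [[0, 6, -4], [6, 2, -2], [-4, -2, 4]].
Leading principal minors: Δ₁ = 0, Δ₂ = -36, Δ₃ = -80.
The minors fit neither the all-positive nor the alternating-sign pattern, so H is indefinite: a saddle point.

saddle point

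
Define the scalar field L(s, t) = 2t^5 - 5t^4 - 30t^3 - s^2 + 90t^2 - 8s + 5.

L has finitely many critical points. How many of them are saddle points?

L separates as a function of s plus a function of t, so ∇L=0 decouples.
∂L/∂s = -2(s + 4) = 0 at s ∈ {-4}; ∂L/∂t = 10t(t - 3)(t - 2)(t + 3) = 0 at t ∈ {-3, 0, 2, 3}.
The Hessian is diagonal: diag(L_ss, L_tt). Second derivatives: L_ss(-4)=-2; L_tt(-3)=-900, L_tt(0)=180, L_tt(2)=-100, L_tt(3)=180.
Saddle points occur where the two diagonal entries have opposite signs: (-4, 0), (-4, 3). Count: 2.

2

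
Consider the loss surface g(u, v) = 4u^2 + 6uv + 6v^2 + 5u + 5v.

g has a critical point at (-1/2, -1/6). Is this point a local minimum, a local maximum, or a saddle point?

local minimum

The Hessian of g is constant: H = [[8, 6], [6, 12]].
det(H) = 8·12 − 6² = 60.
det(H) > 0 and tr(H) = 20 > 0, so H is positive definite and the point is a local minimum.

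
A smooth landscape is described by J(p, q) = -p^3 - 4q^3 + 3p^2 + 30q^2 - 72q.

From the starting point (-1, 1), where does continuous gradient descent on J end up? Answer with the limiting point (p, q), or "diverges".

J is separable, so gradient descent decouples: p follows -∂J/∂p, q follows -∂J/∂q.
∂J/∂p = -3p(p - 2); at p=-1 this is -9, so p increases.
∂J/∂q = -12(q - 3)(q - 2); at q=1 this is -24, so q increases.
p converges to its nearest critical value 0 (a local min of the p-part); q converges to 2. The iterate converges to (0, 2).

(0, 2)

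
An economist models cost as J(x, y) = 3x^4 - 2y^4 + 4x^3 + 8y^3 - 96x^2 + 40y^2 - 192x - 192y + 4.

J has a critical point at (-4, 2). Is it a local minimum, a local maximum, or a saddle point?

local minimum

The mixed partial ∂²J/∂x∂y is 0, so the Hessian at any point is diag(J_xx, J_yy) = diag(12(3x^2 + 2x - 16), 8(-3y^2 + 6y + 10)).
At (-4, 2): H = diag(288, 80).
Both eigenvalues are positive, so H is positive definite: a local minimum.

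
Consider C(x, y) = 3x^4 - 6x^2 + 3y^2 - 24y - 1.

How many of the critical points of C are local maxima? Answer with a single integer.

C separates as a function of x plus a function of y, so ∇C=0 decouples.
∂C/∂x = 12x(x - 1)(x + 1) = 0 at x ∈ {-1, 0, 1}; ∂C/∂y = 6(y - 4) = 0 at y ∈ {4}.
The Hessian is diagonal: diag(C_xx, C_yy). Second derivatives: C_xx(-1)=24, C_xx(0)=-12, C_xx(1)=24; C_yy(4)=6.
Local maxima occur where both diagonal entries negative: none. Count: 0.

0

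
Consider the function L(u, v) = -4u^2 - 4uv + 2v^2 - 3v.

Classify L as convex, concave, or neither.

L is quadratic, so its Hessian is the constant matrix H = [[-8, -4], [-4, 4]].
det(H) = -48, tr(H) = -4.
det(H) < 0, so H is indefinite: neither convex nor concave.

neither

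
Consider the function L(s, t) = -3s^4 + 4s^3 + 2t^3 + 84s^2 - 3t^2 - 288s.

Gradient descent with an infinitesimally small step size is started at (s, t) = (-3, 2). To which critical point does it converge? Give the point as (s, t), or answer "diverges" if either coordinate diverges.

(2, 1)

L is separable, so gradient descent decouples: s follows -∂L/∂s, t follows -∂L/∂t.
∂L/∂s = -12(s - 3)(s - 2)(s + 4); at s=-3 this is -360, so s increases.
∂L/∂t = 6t(t - 1); at t=2 this is 12, so t decreases.
s converges to its nearest critical value 2 (a local min of the s-part); t converges to 1. The iterate converges to (2, 1).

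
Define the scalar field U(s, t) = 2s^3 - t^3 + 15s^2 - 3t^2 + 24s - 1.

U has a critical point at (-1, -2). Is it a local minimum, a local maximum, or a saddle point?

The mixed partial ∂²U/∂s∂t is 0, so the Hessian at any point is diag(U_ss, U_tt) = diag(6(2s + 5), -6(t + 1)).
At (-1, -2): H = diag(18, 6).
Both eigenvalues are positive, so H is positive definite: a local minimum.

local minimum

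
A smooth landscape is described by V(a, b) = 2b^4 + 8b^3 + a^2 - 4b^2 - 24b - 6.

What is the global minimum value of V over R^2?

-24

V(a,b) separates as P(a) + Q(b) − 6, so its minimum is min P + min Q − 6.
P'(a) = 2a vanishes at a ∈ {0}; Q'(b) = 8(b - 1)(b + 1)(b + 3) vanishes at b ∈ {-3, -1, 1}.
Local minima of P (where P''>0): P(0)=0. Local minima of Q: Q(-3)=-18, Q(1)=-18.
So the global minimum of V is P(0) + Q(-3) − 6 = 0 − 18 − 6 = -24, attained at (0, -3).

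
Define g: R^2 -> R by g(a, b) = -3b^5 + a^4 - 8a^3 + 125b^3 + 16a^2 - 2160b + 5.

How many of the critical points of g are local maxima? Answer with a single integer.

2

g separates as a function of a plus a function of b, so ∇g=0 decouples.
∂g/∂a = 4a(a - 4)(a - 2) = 0 at a ∈ {0, 2, 4}; ∂g/∂b = -15(b - 4)(b - 3)(b + 3)(b + 4) = 0 at b ∈ {-4, -3, 3, 4}.
The Hessian is diagonal: diag(g_aa, g_bb). Second derivatives: g_aa(0)=32, g_aa(2)=-16, g_aa(4)=32; g_bb(-4)=840, g_bb(-3)=-630, g_bb(3)=630, g_bb(4)=-840.
Local maxima occur where both diagonal entries negative: (2, -3), (2, 4). Count: 2.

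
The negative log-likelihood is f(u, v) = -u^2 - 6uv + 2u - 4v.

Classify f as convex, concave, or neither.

f is quadratic, so its Hessian is the constant matrix H = [[-2, -6], [-6, 0]].
det(H) = -36, tr(H) = -2.
det(H) < 0, so H is indefinite: neither convex nor concave.

neither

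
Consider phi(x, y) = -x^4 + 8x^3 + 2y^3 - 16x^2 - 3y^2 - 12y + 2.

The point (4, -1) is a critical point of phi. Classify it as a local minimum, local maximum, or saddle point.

The mixed partial ∂²phi/∂x∂y is 0, so the Hessian at any point is diag(phi_xx, phi_yy) = diag(4(-3x^2 + 12x - 8), 6(2y - 1)).
At (4, -1): H = diag(-32, -18).
Both eigenvalues are negative, so H is negative definite: a local maximum.

local maximum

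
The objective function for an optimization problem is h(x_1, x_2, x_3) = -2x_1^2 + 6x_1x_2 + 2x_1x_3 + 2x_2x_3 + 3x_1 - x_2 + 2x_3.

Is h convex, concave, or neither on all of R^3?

neither

h is quadratic, so its Hessian is the constant matrix H = [[-4, 6, 2], [6, 0, 2], [2, 2, 0]].
Leading principal minors: -4, -36, 64.
Neither pattern holds ⇒ H is indefinite ⇒ neither convex nor concave.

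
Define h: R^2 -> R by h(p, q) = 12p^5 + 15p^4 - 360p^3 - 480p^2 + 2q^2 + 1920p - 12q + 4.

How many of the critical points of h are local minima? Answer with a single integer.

h separates as a function of p plus a function of q, so ∇h=0 decouples.
∂h/∂p = 60(p - 4)(p - 1)(p + 2)(p + 4) = 0 at p ∈ {-4, -2, 1, 4}; ∂h/∂q = 4(q - 3) = 0 at q ∈ {3}.
The Hessian is diagonal: diag(h_pp, h_qq). Second derivatives: h_pp(-4)=-4800, h_pp(-2)=2160, h_pp(1)=-2700, h_pp(4)=8640; h_qq(3)=4.
Local minima occur where both diagonal entries positive: (-2, 3), (4, 3). Count: 2.

2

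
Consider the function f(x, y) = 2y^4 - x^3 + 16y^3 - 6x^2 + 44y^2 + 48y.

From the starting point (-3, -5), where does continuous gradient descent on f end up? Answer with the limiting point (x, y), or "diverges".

(-4, -3)

f is separable, so gradient descent decouples: x follows -∂f/∂x, y follows -∂f/∂y.
∂f/∂x = -3x(x + 4); at x=-3 this is 9, so x decreases.
∂f/∂y = 8(y + 1)(y + 2)(y + 3); at y=-5 this is -192, so y increases.
x converges to its nearest critical value -4 (a local min of the x-part); y converges to -3. The iterate converges to (-4, -3).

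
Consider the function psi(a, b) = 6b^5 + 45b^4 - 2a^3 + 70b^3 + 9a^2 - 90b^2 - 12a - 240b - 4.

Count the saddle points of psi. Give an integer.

4

psi separates as a function of a plus a function of b, so ∇psi=0 decouples.
∂psi/∂a = -6(a - 2)(a - 1) = 0 at a ∈ {1, 2}; ∂psi/∂b = 30(b - 1)(b + 1)(b + 2)(b + 4) = 0 at b ∈ {-4, -2, -1, 1}.
The Hessian is diagonal: diag(psi_aa, psi_bb). Second derivatives: psi_aa(1)=6, psi_aa(2)=-6; psi_bb(-4)=-900, psi_bb(-2)=180, psi_bb(-1)=-180, psi_bb(1)=900.
Saddle points occur where the two diagonal entries have opposite signs: (1, -4), (1, -1), (2, -2), (2, 1). Count: 4.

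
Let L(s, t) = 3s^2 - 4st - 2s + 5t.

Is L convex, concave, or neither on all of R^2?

L is quadratic, so its Hessian is the constant matrix H = [[6, -4], [-4, 0]].
det(H) = -16, tr(H) = 6.
det(H) < 0, so H is indefinite: neither convex nor concave.

neither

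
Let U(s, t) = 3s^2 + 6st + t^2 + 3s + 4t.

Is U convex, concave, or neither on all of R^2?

neither

U is quadratic, so its Hessian is the constant matrix H = [[6, 6], [6, 2]].
det(H) = -24, tr(H) = 8.
det(H) < 0, so H is indefinite: neither convex nor concave.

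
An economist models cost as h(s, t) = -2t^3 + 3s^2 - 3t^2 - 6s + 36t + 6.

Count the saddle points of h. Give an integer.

1

h separates as a function of s plus a function of t, so ∇h=0 decouples.
∂h/∂s = 6(s - 1) = 0 at s ∈ {1}; ∂h/∂t = -6(t - 2)(t + 3) = 0 at t ∈ {-3, 2}.
The Hessian is diagonal: diag(h_ss, h_tt). Second derivatives: h_ss(1)=6; h_tt(-3)=30, h_tt(2)=-30.
Saddle points occur where the two diagonal entries have opposite signs: (1, 2). Count: 1.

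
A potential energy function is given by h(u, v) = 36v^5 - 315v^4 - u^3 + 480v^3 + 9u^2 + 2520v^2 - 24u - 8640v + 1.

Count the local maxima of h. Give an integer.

2

h separates as a function of u plus a function of v, so ∇h=0 decouples.
∂h/∂u = -3(u - 4)(u - 2) = 0 at u ∈ {2, 4}; ∂h/∂v = 180(v - 4)(v - 3)(v - 2)(v + 2) = 0 at v ∈ {-2, 2, 3, 4}.
The Hessian is diagonal: diag(h_uu, h_vv). Second derivatives: h_uu(2)=6, h_uu(4)=-6; h_vv(-2)=-21600, h_vv(2)=1440, h_vv(3)=-900, h_vv(4)=2160.
Local maxima occur where both diagonal entries negative: (4, -2), (4, 3). Count: 2.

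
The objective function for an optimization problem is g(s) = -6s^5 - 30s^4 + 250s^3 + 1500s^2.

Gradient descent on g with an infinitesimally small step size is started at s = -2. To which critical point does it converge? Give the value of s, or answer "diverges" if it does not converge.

g'(s) = -30s(s - 5)(s + 4)(s + 5), so g'(-2) = -2520.
Gradient descent moves in the -g' direction, i.e. s is increasing.
The nearest critical point in that direction is s = 0, where g'' = 3000 > 0 (a local minimum). The iterate converges there.

0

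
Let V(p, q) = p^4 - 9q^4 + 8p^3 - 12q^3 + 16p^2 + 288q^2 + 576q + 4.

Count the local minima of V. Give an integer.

2

V separates as a function of p plus a function of q, so ∇V=0 decouples.
∂V/∂p = 4p(p + 2)(p + 4) = 0 at p ∈ {-4, -2, 0}; ∂V/∂q = -36(q - 4)(q + 1)(q + 4) = 0 at q ∈ {-4, -1, 4}.
The Hessian is diagonal: diag(V_pp, V_qq). Second derivatives: V_pp(-4)=32, V_pp(-2)=-16, V_pp(0)=32; V_qq(-4)=-864, V_qq(-1)=540, V_qq(4)=-1440.
Local minima occur where both diagonal entries positive: (-4, -1), (0, -1). Count: 2.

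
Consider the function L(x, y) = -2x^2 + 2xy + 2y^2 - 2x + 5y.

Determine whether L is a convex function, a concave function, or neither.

neither

L is quadratic, so its Hessian is the constant matrix H = [[-4, 2], [2, 4]].
det(H) = -20, tr(H) = 0.
det(H) < 0, so H is indefinite: neither convex nor concave.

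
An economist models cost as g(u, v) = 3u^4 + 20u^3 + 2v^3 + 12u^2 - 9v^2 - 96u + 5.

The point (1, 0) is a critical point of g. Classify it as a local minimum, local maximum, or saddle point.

saddle point

The mixed partial ∂²g/∂u∂v is 0, so the Hessian at any point is diag(g_uu, g_vv) = diag(12(3u^2 + 10u + 2), 6(2v - 3)).
At (1, 0): H = diag(180, -18).
The eigenvalues have opposite signs, so H is indefinite: a saddle point.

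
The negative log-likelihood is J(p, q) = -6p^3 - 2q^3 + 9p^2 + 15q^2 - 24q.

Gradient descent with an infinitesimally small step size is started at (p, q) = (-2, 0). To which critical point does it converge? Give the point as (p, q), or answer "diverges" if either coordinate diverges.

(0, 1)

J is separable, so gradient descent decouples: p follows -∂J/∂p, q follows -∂J/∂q.
∂J/∂p = -18p(p - 1); at p=-2 this is -108, so p increases.
∂J/∂q = -6(q - 4)(q - 1); at q=0 this is -24, so q increases.
p converges to its nearest critical value 0 (a local min of the p-part); q converges to 1. The iterate converges to (0, 1).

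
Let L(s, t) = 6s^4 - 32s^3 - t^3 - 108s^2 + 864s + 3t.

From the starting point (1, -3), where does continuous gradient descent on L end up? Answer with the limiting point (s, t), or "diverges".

(-3, -1)

L is separable, so gradient descent decouples: s follows -∂L/∂s, t follows -∂L/∂t.
∂L/∂s = 24(s - 4)(s - 3)(s + 3); at s=1 this is 576, so s decreases.
∂L/∂t = -3(t - 1)(t + 1); at t=-3 this is -24, so t increases.
s converges to its nearest critical value -3 (a local min of the s-part); t converges to -1. The iterate converges to (-3, -1).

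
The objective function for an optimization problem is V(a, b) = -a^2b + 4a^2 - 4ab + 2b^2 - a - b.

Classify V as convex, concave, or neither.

The term -a^2b is cubic, so the Hessian is not constant.
∂²V/∂a² = -2b + 8, which takes both signs as b varies (negative for sufficiently large b). A diagonal entry of the Hessian changing sign means the Hessian is neither positive- nor negative-semidefinite on all of R^2.

neither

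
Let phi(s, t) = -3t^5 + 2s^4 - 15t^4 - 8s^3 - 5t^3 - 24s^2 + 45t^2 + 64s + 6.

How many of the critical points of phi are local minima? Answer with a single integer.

phi separates as a function of s plus a function of t, so ∇phi=0 decouples.
∂phi/∂s = 8(s - 4)(s - 1)(s + 2) = 0 at s ∈ {-2, 1, 4}; ∂phi/∂t = -15t(t - 1)(t + 2)(t + 3) = 0 at t ∈ {-3, -2, 0, 1}.
The Hessian is diagonal: diag(phi_ss, phi_tt). Second derivatives: phi_ss(-2)=144, phi_ss(1)=-72, phi_ss(4)=144; phi_tt(-3)=180, phi_tt(-2)=-90, phi_tt(0)=90, phi_tt(1)=-180.
Local minima occur where both diagonal entries positive: (-2, -3), (-2, 0), (4, -3), (4, 0). Count: 4.

4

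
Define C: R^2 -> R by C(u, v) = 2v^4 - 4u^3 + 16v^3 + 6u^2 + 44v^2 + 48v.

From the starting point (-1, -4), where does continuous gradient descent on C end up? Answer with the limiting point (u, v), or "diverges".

C is separable, so gradient descent decouples: u follows -∂C/∂u, v follows -∂C/∂v.
∂C/∂u = -12u(u - 1); at u=-1 this is -24, so u increases.
∂C/∂v = 8(v + 1)(v + 2)(v + 3); at v=-4 this is -48, so v increases.
u converges to its nearest critical value 0 (a local min of the u-part); v converges to -3. The iterate converges to (0, -3).

(0, -3)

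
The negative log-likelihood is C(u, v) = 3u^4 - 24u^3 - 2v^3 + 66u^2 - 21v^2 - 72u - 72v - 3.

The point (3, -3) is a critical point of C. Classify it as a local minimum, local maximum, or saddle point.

The mixed partial ∂²C/∂u∂v is 0, so the Hessian at any point is diag(C_uu, C_vv) = diag(12(3u^2 - 12u + 11), -6(2v + 7)).
At (3, -3): H = diag(24, -6).
The eigenvalues have opposite signs, so H is indefinite: a saddle point.

saddle point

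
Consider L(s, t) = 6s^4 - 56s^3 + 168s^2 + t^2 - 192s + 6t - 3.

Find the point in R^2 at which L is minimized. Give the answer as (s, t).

L(s,t) separates as P(s) + Q(t) − 3, so its minimum is min P + min Q − 3.
P'(s) = 24(s - 4)(s - 2)(s - 1) vanishes at s ∈ {1, 2, 4}; Q'(t) = 2(t + 3) vanishes at t ∈ {-3}.
Local minima of P (where P''>0): P(1)=-74, P(4)=-128. Local minima of Q: Q(-3)=-9.
So the global minimum of L is P(4) + Q(-3) − 3 = -128 − 9 − 3 = -140, attained at (4, -3).

(4, -3)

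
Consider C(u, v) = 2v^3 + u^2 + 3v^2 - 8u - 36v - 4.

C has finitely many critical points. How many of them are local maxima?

0

C separates as a function of u plus a function of v, so ∇C=0 decouples.
∂C/∂u = 2(u - 4) = 0 at u ∈ {4}; ∂C/∂v = 6(v - 2)(v + 3) = 0 at v ∈ {-3, 2}.
The Hessian is diagonal: diag(C_uu, C_vv). Second derivatives: C_uu(4)=2; C_vv(-3)=-30, C_vv(2)=30.
Local maxima occur where both diagonal entries negative: none. Count: 0.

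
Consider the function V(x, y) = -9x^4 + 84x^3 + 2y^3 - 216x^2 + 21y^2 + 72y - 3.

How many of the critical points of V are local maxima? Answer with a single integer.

2

V separates as a function of x plus a function of y, so ∇V=0 decouples.
∂V/∂x = -36x(x - 4)(x - 3) = 0 at x ∈ {0, 3, 4}; ∂V/∂y = 6(y + 3)(y + 4) = 0 at y ∈ {-4, -3}.
The Hessian is diagonal: diag(V_xx, V_yy). Second derivatives: V_xx(0)=-432, V_xx(3)=108, V_xx(4)=-144; V_yy(-4)=-6, V_yy(-3)=6.
Local maxima occur where both diagonal entries negative: (0, -4), (4, -4). Count: 2.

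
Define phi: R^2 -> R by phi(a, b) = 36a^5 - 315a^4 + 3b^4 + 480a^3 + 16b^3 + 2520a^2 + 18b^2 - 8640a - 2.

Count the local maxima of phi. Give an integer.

2

phi separates as a function of a plus a function of b, so ∇phi=0 decouples.
∂phi/∂a = 180(a - 4)(a - 3)(a - 2)(a + 2) = 0 at a ∈ {-2, 2, 3, 4}; ∂phi/∂b = 12b(b + 1)(b + 3) = 0 at b ∈ {-3, -1, 0}.
The Hessian is diagonal: diag(phi_aa, phi_bb). Second derivatives: phi_aa(-2)=-21600, phi_aa(2)=1440, phi_aa(3)=-900, phi_aa(4)=2160; phi_bb(-3)=72, phi_bb(-1)=-24, phi_bb(0)=36.
Local maxima occur where both diagonal entries negative: (-2, -1), (3, -1). Count: 2.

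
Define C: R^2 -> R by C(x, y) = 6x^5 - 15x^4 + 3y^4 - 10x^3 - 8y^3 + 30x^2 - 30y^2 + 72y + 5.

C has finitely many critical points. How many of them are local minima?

4

C separates as a function of x plus a function of y, so ∇C=0 decouples.
∂C/∂x = 30x(x - 2)(x - 1)(x + 1) = 0 at x ∈ {-1, 0, 1, 2}; ∂C/∂y = 12(y - 3)(y - 1)(y + 2) = 0 at y ∈ {-2, 1, 3}.
The Hessian is diagonal: diag(C_xx, C_yy). Second derivatives: C_xx(-1)=-180, C_xx(0)=60, C_xx(1)=-60, C_xx(2)=180; C_yy(-2)=180, C_yy(1)=-72, C_yy(3)=120.
Local minima occur where both diagonal entries positive: (0, -2), (0, 3), (2, -2), (2, 3). Count: 4.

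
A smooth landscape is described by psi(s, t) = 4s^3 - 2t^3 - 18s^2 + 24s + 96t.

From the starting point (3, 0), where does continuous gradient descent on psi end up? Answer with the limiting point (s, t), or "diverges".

(2, -4)

psi is separable, so gradient descent decouples: s follows -∂psi/∂s, t follows -∂psi/∂t.
∂psi/∂s = 12(s - 2)(s - 1); at s=3 this is 24, so s decreases.
∂psi/∂t = -6(t - 4)(t + 4); at t=0 this is 96, so t decreases.
s converges to its nearest critical value 2 (a local min of the s-part); t converges to -4. The iterate converges to (2, -4).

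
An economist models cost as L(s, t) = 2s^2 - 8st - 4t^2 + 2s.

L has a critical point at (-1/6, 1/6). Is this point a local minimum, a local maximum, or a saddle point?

The Hessian of L is constant: H = [[4, -8], [-8, -8]].
det(H) = 4·(-8) − (-8)² = -96.
Since det(H) < 0, H is indefinite and the critical point is a saddle point.

saddle point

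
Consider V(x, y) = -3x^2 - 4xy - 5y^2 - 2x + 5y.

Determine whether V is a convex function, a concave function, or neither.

V is quadratic, so its Hessian is the constant matrix H = [[-6, -4], [-4, -10]].
det(H) = 44, tr(H) = -16.
det(H) > 0 and tr(H) < 0, so H is negative definite everywhere: concave.

concave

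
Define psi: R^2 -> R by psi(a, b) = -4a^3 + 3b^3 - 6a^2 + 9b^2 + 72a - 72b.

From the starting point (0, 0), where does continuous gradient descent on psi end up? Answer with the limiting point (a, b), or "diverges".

(-3, 2)

psi is separable, so gradient descent decouples: a follows -∂psi/∂a, b follows -∂psi/∂b.
∂psi/∂a = -12(a - 2)(a + 3); at a=0 this is 72, so a decreases.
∂psi/∂b = 9(b - 2)(b + 4); at b=0 this is -72, so b increases.
a converges to its nearest critical value -3 (a local min of the a-part); b converges to 2. The iterate converges to (-3, 2).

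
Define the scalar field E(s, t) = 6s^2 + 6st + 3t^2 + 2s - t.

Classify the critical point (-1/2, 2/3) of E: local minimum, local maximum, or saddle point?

local minimum

The Hessian of E is constant: H = [[12, 6], [6, 6]].
det(H) = 12·6 − 6² = 36.
det(H) > 0 and tr(H) = 18 > 0, so H is positive definite and the point is a local minimum.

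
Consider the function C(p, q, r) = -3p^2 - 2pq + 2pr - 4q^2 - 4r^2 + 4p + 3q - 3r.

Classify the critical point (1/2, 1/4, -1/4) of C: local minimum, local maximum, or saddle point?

local maximum

The Hessian is constant: H = [[-6, -2, 2], [-2, -8, 0], [2, 0, -8]].
Leading principal minors: Δ₁ = -6, Δ₂ = 44, Δ₃ = -320.
The minors alternate sign starting negative (−, +, −), so H is negative definite: a local maximum.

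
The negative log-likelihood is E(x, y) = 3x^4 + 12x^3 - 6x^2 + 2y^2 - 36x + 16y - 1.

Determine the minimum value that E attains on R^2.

-60

E(x,y) separates as P(x) + Q(y) − 1, so its minimum is min P + min Q − 1.
P'(x) = 12(x - 1)(x + 1)(x + 3) vanishes at x ∈ {-3, -1, 1}; Q'(y) = 4y + 16 vanishes at y ∈ {-4}.
Local minima of P (where P''>0): P(-3)=-27, P(1)=-27. Local minima of Q: Q(-4)=-32.
So the global minimum of E is P(-3) + Q(-4) − 1 = -27 − 32 − 1 = -60, attained at (-3, -4).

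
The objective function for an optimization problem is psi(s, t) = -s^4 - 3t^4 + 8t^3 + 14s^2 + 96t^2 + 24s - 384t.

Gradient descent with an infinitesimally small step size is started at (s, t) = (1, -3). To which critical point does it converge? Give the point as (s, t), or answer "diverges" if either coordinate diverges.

(-1, 2)

psi is separable, so gradient descent decouples: s follows -∂psi/∂s, t follows -∂psi/∂t.
∂psi/∂s = -4(s - 3)(s + 1)(s + 2); at s=1 this is 48, so s decreases.
∂psi/∂t = -12(t - 4)(t - 2)(t + 4); at t=-3 this is -420, so t increases.
s converges to its nearest critical value -1 (a local min of the s-part); t converges to 2. The iterate converges to (-1, 2).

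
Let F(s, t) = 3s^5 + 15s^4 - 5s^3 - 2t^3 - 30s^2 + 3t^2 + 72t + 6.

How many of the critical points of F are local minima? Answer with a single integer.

2

F separates as a function of s plus a function of t, so ∇F=0 decouples.
∂F/∂s = 15s(s - 1)(s + 1)(s + 4) = 0 at s ∈ {-4, -1, 0, 1}; ∂F/∂t = -6(t - 4)(t + 3) = 0 at t ∈ {-3, 4}.
The Hessian is diagonal: diag(F_ss, F_tt). Second derivatives: F_ss(-4)=-900, F_ss(-1)=90, F_ss(0)=-60, F_ss(1)=150; F_tt(-3)=42, F_tt(4)=-42.
Local minima occur where both diagonal entries positive: (-1, -3), (1, -3). Count: 2.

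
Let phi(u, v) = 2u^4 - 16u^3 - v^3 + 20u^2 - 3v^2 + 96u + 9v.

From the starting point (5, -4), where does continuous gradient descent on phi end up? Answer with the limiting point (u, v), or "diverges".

phi is separable, so gradient descent decouples: u follows -∂phi/∂u, v follows -∂phi/∂v.
∂phi/∂u = 8(u - 4)(u - 3)(u + 1); at u=5 this is 96, so u decreases.
∂phi/∂v = -3(v - 1)(v + 3); at v=-4 this is -15, so v increases.
u converges to its nearest critical value 4 (a local min of the u-part); v converges to -3. The iterate converges to (4, -3).

(4, -3)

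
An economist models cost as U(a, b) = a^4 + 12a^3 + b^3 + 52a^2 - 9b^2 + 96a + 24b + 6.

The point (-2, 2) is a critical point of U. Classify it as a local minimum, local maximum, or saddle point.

The mixed partial ∂²U/∂a∂b is 0, so the Hessian at any point is diag(U_aa, U_bb) = diag(4(3a^2 + 18a + 26), 6(b - 3)).
At (-2, 2): H = diag(8, -6).
The eigenvalues have opposite signs, so H is indefinite: a saddle point.

saddle point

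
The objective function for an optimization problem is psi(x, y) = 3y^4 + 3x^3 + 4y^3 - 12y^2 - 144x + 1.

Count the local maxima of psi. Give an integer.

psi separates as a function of x plus a function of y, so ∇psi=0 decouples.
∂psi/∂x = 9(x - 4)(x + 4) = 0 at x ∈ {-4, 4}; ∂psi/∂y = 12y(y - 1)(y + 2) = 0 at y ∈ {-2, 0, 1}.
The Hessian is diagonal: diag(psi_xx, psi_yy). Second derivatives: psi_xx(-4)=-72, psi_xx(4)=72; psi_yy(-2)=72, psi_yy(0)=-24, psi_yy(1)=36.
Local maxima occur where both diagonal entries negative: (-4, 0). Count: 1.

1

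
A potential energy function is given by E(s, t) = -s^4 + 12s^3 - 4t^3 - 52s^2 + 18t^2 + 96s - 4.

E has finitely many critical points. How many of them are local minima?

E separates as a function of s plus a function of t, so ∇E=0 decouples.
∂E/∂s = -4(s - 4)(s - 3)(s - 2) = 0 at s ∈ {2, 3, 4}; ∂E/∂t = -12t(t - 3) = 0 at t ∈ {0, 3}.
The Hessian is diagonal: diag(E_ss, E_tt). Second derivatives: E_ss(2)=-8, E_ss(3)=4, E_ss(4)=-8; E_tt(0)=36, E_tt(3)=-36.
Local minima occur where both diagonal entries positive: (3, 0). Count: 1.

1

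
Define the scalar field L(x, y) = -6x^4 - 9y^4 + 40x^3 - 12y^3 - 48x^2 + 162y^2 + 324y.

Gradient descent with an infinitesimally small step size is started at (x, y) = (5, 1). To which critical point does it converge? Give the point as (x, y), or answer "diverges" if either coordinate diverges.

diverges

L is separable, so gradient descent decouples: x follows -∂L/∂x, y follows -∂L/∂y.
∂L/∂x = -24x(x - 4)(x - 1); at x=5 this is -480, so x increases.
∂L/∂y = -36(y - 3)(y + 1)(y + 3); at y=1 this is 576, so y decreases.
The x-coordinate has no critical point in that direction and runs off to infinity.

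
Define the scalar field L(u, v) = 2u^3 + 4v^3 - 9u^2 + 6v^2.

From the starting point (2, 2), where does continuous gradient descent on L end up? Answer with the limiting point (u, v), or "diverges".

L is separable, so gradient descent decouples: u follows -∂L/∂u, v follows -∂L/∂v.
∂L/∂u = 6u(u - 3); at u=2 this is -12, so u increases.
∂L/∂v = 12v(v + 1); at v=2 this is 72, so v decreases.
u converges to its nearest critical value 3 (a local min of the u-part); v converges to 0. The iterate converges to (3, 0).

(3, 0)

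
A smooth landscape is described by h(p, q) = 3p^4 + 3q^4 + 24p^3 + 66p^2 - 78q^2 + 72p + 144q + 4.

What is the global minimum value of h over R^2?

-1079

h(p,q) separates as A(p) + B(q) + 4, so its minimum is min A + min B + 4.
A'(p) = 12(p + 1)(p + 2)(p + 3) vanishes at p ∈ {-3, -2, -1}; B'(q) = 12(q - 3)(q - 1)(q + 4) vanishes at q ∈ {-4, 1, 3}.
Local minima of A (where A''>0): A(-3)=-27, A(-1)=-27. Local minima of B: B(-4)=-1056, B(3)=-27.
So the global minimum of h is A(-3) + B(-4) + 4 = -27 − 1056 + 4 = -1079, attained at (-3, -4).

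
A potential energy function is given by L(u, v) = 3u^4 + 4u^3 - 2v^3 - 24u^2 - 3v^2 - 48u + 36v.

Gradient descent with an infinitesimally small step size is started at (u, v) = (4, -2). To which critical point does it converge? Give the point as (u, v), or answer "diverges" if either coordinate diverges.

(2, -3)

L is separable, so gradient descent decouples: u follows -∂L/∂u, v follows -∂L/∂v.
∂L/∂u = 12(u - 2)(u + 1)(u + 2); at u=4 this is 720, so u decreases.
∂L/∂v = -6(v - 2)(v + 3); at v=-2 this is 24, so v decreases.
u converges to its nearest critical value 2 (a local min of the u-part); v converges to -3. The iterate converges to (2, -3).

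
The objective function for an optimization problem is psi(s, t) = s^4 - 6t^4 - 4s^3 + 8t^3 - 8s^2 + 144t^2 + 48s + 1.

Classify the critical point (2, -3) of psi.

The mixed partial ∂²psi/∂s∂t is 0, so the Hessian at any point is diag(psi_ss, psi_tt) = diag(4(3s^2 - 6s - 4), 24(-3t^2 + 2t + 12)).
At (2, -3): H = diag(-16, -504).
Both eigenvalues are negative, so H is negative definite: a local maximum.

local maximum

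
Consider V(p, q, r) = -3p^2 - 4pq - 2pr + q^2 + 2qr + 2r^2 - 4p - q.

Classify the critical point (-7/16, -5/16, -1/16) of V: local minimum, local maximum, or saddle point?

The Hessian is constant: H = [[-6, -4, -2], [-4, 2, 2], [-2, 2, 4]].
Leading principal minors: Δ₁ = -6, Δ₂ = -28, Δ₃ = -64.
The minors fit neither the all-positive nor the alternating-sign pattern, so H is indefinite: a saddle point.

saddle point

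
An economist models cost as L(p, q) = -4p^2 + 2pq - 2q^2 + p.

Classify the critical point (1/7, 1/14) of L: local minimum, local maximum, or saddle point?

local maximum

The Hessian of L is constant: H = [[-8, 2], [2, -4]].
det(H) = (-8)·(-4) − 2² = 28.
det(H) > 0 and tr(H) = -12 < 0, so H is negative definite and the point is a local maximum.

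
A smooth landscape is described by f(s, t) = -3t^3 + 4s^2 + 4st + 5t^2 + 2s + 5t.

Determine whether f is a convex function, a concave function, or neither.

The term -3t^3 is cubic, so the Hessian is not constant.
∂²f/∂t² = -18t + 10, which takes both signs as t varies (negative for sufficiently large t). A diagonal entry of the Hessian changing sign means the Hessian is neither positive- nor negative-semidefinite on all of R^2.

neither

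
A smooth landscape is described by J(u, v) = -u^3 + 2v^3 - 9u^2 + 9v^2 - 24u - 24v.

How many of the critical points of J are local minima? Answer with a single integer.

J separates as a function of u plus a function of v, so ∇J=0 decouples.
∂J/∂u = -3(u + 2)(u + 4) = 0 at u ∈ {-4, -2}; ∂J/∂v = 6(v - 1)(v + 4) = 0 at v ∈ {-4, 1}.
The Hessian is diagonal: diag(J_uu, J_vv). Second derivatives: J_uu(-4)=6, J_uu(-2)=-6; J_vv(-4)=-30, J_vv(1)=30.
Local minima occur where both diagonal entries positive: (-4, 1). Count: 1.

1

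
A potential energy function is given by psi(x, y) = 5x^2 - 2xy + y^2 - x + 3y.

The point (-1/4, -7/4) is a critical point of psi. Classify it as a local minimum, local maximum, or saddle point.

local minimum

The Hessian of psi is constant: H = [[10, -2], [-2, 2]].
det(H) = 10·2 − (-2)² = 16.
det(H) > 0 and tr(H) = 12 > 0, so H is positive definite and the point is a local minimum.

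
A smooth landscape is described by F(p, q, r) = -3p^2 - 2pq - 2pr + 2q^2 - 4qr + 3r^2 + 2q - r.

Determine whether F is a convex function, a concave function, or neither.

neither

F is quadratic, so its Hessian is the constant matrix H = [[-6, -2, -2], [-2, 4, -4], [-2, -4, 6]].
Leading principal minors: -6, -28, -120.
Neither pattern holds ⇒ H is indefinite ⇒ neither convex nor concave.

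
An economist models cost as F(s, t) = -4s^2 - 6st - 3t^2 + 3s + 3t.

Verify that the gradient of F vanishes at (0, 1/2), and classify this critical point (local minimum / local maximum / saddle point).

∇F = (-8s - 6t + 3, -6s - 6t + 3); substituting (0, 1/2) gives ∇F = (0, 0), so (0, 1/2) is indeed a critical point.
The Hessian of F is constant: H = [[-8, -6], [-6, -6]].
det(H) = (-8)·(-6) − (-6)² = 12.
det(H) > 0 and tr(H) = -14 < 0, so H is negative definite and the point is a local maximum.

local maximum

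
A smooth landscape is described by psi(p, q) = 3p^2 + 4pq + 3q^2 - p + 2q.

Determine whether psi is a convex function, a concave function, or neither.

psi is quadratic, so its Hessian is the constant matrix H = [[6, 4], [4, 6]].
det(H) = 20, tr(H) = 12.
det(H) > 0 and tr(H) > 0, so H is positive definite everywhere: convex.

convex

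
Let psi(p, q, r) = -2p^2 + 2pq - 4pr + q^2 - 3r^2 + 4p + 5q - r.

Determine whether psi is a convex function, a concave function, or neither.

neither

psi is quadratic, so its Hessian is the constant matrix H = [[-4, 2, -4], [2, 2, 0], [-4, 0, -6]].
Leading principal minors: -4, -12, 40.
Neither pattern holds ⇒ H is indefinite ⇒ neither convex nor concave.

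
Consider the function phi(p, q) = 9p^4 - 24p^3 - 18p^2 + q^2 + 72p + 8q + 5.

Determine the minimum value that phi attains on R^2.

-68

phi(p,q) separates as A(p) + B(q) + 5, so its minimum is min A + min B + 5.
A'(p) = 36(p - 2)(p - 1)(p + 1) vanishes at p ∈ {-1, 1, 2}; B'(q) = 2q + 8 vanishes at q ∈ {-4}.
Local minima of A (where A''>0): A(-1)=-57, A(2)=24. Local minima of B: B(-4)=-16.
So the global minimum of phi is A(-1) + B(-4) + 5 = -57 − 16 + 5 = -68, attained at (-1, -4).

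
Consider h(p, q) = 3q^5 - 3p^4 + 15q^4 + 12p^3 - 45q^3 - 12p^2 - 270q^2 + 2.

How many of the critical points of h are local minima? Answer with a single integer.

h separates as a function of p plus a function of q, so ∇h=0 decouples.
∂h/∂p = -12p(p - 2)(p - 1) = 0 at p ∈ {0, 1, 2}; ∂h/∂q = 15q(q - 3)(q + 3)(q + 4) = 0 at q ∈ {-4, -3, 0, 3}.
The Hessian is diagonal: diag(h_pp, h_qq). Second derivatives: h_pp(0)=-24, h_pp(1)=12, h_pp(2)=-24; h_qq(-4)=-420, h_qq(-3)=270, h_qq(0)=-540, h_qq(3)=1890.
Local minima occur where both diagonal entries positive: (1, -3), (1, 3). Count: 2.

2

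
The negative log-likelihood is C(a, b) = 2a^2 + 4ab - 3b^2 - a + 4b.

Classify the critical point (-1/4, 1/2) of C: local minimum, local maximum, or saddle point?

saddle point

The Hessian of C is constant: H = [[4, 4], [4, -6]].
det(H) = 4·(-6) − 4² = -40.
Since det(H) < 0, H is indefinite and the critical point is a saddle point.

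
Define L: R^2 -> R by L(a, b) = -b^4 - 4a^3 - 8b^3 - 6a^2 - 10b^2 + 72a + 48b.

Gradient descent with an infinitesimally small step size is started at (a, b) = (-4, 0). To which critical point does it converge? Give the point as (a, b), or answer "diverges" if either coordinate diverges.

L is separable, so gradient descent decouples: a follows -∂L/∂a, b follows -∂L/∂b.
∂L/∂a = -12(a - 2)(a + 3); at a=-4 this is -72, so a increases.
∂L/∂b = -4(b - 1)(b + 3)(b + 4); at b=0 this is 48, so b decreases.
a converges to its nearest critical value -3 (a local min of the a-part); b converges to -3. The iterate converges to (-3, -3).

(-3, -3)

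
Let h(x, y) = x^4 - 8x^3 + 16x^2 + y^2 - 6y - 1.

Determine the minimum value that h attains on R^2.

h(x,y) separates as P(x) + Q(y) − 1, so its minimum is min P + min Q − 1.
P'(x) = 4x(x - 4)(x - 2) vanishes at x ∈ {0, 2, 4}; Q'(y) = 2y - 6 vanishes at y ∈ {3}.
Local minima of P (where P''>0): P(0)=0, P(4)=0. Local minima of Q: Q(3)=-9.
So the global minimum of h is P(0) + Q(3) − 1 = 0 − 9 − 1 = -10, attained at (0, 3).

-10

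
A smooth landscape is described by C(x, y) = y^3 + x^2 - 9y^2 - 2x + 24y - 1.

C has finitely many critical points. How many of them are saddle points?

1

C separates as a function of x plus a function of y, so ∇C=0 decouples.
∂C/∂x = 2(x - 1) = 0 at x ∈ {1}; ∂C/∂y = 3(y - 4)(y - 2) = 0 at y ∈ {2, 4}.
The Hessian is diagonal: diag(C_xx, C_yy). Second derivatives: C_xx(1)=2; C_yy(2)=-6, C_yy(4)=6.
Saddle points occur where the two diagonal entries have opposite signs: (1, 2). Count: 1.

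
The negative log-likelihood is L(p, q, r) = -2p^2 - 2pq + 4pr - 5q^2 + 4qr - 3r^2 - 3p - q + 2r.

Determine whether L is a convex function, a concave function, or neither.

L is quadratic, so its Hessian is the constant matrix H = [[-4, -2, 4], [-2, -10, 4], [4, 4, -6]].
Leading principal minors: -4, 36, -56.
Signs alternate −, +, − ⇒ H ≺ 0 ⇒ concave.

concave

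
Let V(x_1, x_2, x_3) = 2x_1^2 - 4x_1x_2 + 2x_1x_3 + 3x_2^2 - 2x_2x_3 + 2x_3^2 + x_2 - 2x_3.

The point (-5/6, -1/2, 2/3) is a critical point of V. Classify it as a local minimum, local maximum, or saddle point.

The Hessian is constant: H = [[4, -4, 2], [-4, 6, -2], [2, -2, 4]].
Leading principal minors: Δ₁ = 4, Δ₂ = 8, Δ₃ = 24.
All leading minors are positive, so H is positive definite: a local minimum.

local minimum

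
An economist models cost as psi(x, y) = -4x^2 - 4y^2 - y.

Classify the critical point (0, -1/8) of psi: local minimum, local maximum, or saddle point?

The Hessian of psi is constant: H = [[-8, 0], [0, -8]].
det(H) = (-8)·(-8) − 0² = 64.
det(H) > 0 and tr(H) = -16 < 0, so H is negative definite and the point is a local maximum.

local maximum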